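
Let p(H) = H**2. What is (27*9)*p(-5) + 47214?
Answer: 53289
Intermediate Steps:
(27*9)*p(-5) + 47214 = (27*9)*(-5)**2 + 47214 = 243*25 + 47214 = 6075 + 47214 = 53289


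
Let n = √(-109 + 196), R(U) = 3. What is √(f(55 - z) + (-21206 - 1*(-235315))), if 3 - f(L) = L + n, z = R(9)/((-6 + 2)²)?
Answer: √(3424915 - 16*√87)/4 ≈ 462.65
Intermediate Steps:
n = √87 ≈ 9.3274
z = 3/16 (z = 3/((-6 + 2)²) = 3/((-4)²) = 3/16 ≈ 0.18750)
f(L) = 3 - L - √87 (f(L) = 3 - (L + √87) = 3 + (-L - √87) = 3 - L - √87)
√(f(55 - z) + (-21206 - 1*(-235315))) = √((3 - (55 - 1*3/16) - √87) + (-21206 - 1*(-235315))) = √((3 - (55 - 3/16) - √87) + (-21206 + 235315)) = √((3 - 1*877/16 - √87) + 214109) = √((3 - 877/16 - √87) + 214109) = √((-829/16 - √87) + 214109) = √(3424915/16 - √87)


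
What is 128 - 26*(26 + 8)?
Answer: -756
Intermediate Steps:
128 - 26*(26 + 8) = 128 - 26*34 = 128 - 884 = -756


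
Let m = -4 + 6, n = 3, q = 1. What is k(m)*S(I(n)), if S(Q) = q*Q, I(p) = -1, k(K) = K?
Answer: -2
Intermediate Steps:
m = 2
S(Q) = Q (S(Q) = 1*Q = Q)
k(m)*S(I(n)) = 2*(-1) = -2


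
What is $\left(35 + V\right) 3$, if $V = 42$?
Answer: $231$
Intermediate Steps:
$\left(35 + V\right) 3 = \left(35 + 42\right) 3 = 77 \cdot 3 = 231$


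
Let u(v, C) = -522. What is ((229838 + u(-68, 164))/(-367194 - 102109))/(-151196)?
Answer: 57329/17739184097 ≈ 3.2318e-6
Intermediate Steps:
((229838 + u(-68, 164))/(-367194 - 102109))/(-151196) = ((229838 - 522)/(-367194 - 102109))/(-151196) = (229316/(-469303))*(-1/151196) = (229316*(-1/469303))*(-1/151196) = -229316/469303*(-1/151196) = 57329/17739184097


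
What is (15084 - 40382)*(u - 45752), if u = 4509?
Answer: 1043365414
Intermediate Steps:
(15084 - 40382)*(u - 45752) = (15084 - 40382)*(4509 - 45752) = -25298*(-41243) = 1043365414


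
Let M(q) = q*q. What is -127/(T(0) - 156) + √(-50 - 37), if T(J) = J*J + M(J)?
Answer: 127/156 + I*√87 ≈ 0.8141 + 9.3274*I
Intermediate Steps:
M(q) = q²
T(J) = 2*J² (T(J) = J*J + J² = J² + J² = 2*J²)
-127/(T(0) - 156) + √(-50 - 37) = -127/(2*0² - 156) + √(-50 - 37) = -127/(2*0 - 156) + √(-87) = -127/(0 - 156) + I*√87 = -127/(-156) + I*√87 = -1/156*(-127) + I*√87 = 127/156 + I*√87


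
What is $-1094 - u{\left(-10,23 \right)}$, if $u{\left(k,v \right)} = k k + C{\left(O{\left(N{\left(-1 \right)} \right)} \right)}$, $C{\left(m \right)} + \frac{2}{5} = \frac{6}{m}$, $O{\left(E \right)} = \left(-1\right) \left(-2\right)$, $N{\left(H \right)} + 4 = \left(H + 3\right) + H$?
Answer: $- \frac{5983}{5} \approx -1196.6$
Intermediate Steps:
$N{\left(H \right)} = -1 + 2 H$ ($N{\left(H \right)} = -4 + \left(\left(H + 3\right) + H\right) = -4 + \left(\left(3 + H\right) + H\right) = -4 + \left(3 + 2 H\right) = -1 + 2 H$)
$O{\left(E \right)} = 2$
$C{\left(m \right)} = - \frac{2}{5} + \frac{6}{m}$
$u{\left(k,v \right)} = \frac{13}{5} + k^{2}$ ($u{\left(k,v \right)} = k k - \left(\frac{2}{5} - \frac{6}{2}\right) = k^{2} + \left(- \frac{2}{5} + 6 \cdot \frac{1}{2}\right) = k^{2} + \left(- \frac{2}{5} + 3\right) = k^{2} + \frac{13}{5} = \frac{13}{5} + k^{2}$)
$-1094 - u{\left(-10,23 \right)} = -1094 - \left(\frac{13}{5} + \left(-10\right)^{2}\right) = -1094 - \left(\frac{13}{5} + 100\right) = -1094 - \frac{513}{5} = - \frac{5983}{5}$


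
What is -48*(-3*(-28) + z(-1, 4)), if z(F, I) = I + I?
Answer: -4416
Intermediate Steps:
z(F, I) = 2*I
-48*(-3*(-28) + z(-1, 4)) = -48*(-3*(-28) + 2*4) = -48*(84 + 8) = -48*92 = -4416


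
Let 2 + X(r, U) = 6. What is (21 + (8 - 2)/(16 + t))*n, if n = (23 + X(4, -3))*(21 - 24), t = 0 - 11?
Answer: -8991/5 ≈ -1798.2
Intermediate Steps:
X(r, U) = 4 (X(r, U) = -2 + 6 = 4)
t = -11
n = -81 (n = (23 + 4)*(21 - 24) = 27*(-3) = -81)
(21 + (8 - 2)/(16 + t))*n = (21 + (8 - 2)/(16 - 11))*(-81) = (21 + 6/5)*(-81) = (111/5)*(-81) = -8991/5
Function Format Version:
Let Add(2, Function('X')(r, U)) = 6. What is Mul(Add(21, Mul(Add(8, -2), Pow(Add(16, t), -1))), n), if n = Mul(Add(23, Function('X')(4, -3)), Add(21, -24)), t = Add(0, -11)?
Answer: Rational(-8991, 5) ≈ -1798.2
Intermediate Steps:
Function('X')(r, U) = 4 (Function('X')(r, U) = Add(-2, 6) = 4)
t = -11
n = -81 (n = Mul(Add(23, 4), Add(21, -24)) = Mul(27, -3) = -81)
Mul(Add(21, Mul(Add(8, -2), Pow(Add(16, t), -1))), n) = Mul(Add(21, Mul(Add(8, -2), Pow(Add(16, -11), -1))), -81) = Mul(Add(21, Mul(6, Pow(5, -1))), -81) = Mul(Add(21, Mul(6, Rational(1, 5))), -81) = Mul(Add(21, Rational(6, 5)), -81) = Mul(Rational(111, 5), -81) = Rational(-8991, 5)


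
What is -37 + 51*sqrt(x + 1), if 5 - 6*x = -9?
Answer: -37 + 17*sqrt(30) ≈ 56.113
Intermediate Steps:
x = 7/3 (x = 5/6 - 1/6*(-9) = 5/6 + 3/2 = 7/3 ≈ 2.3333)
-37 + 51*sqrt(x + 1) = -37 + 51*sqrt(7/3 + 1) = -37 + 51*sqrt(10/3) = -37 + 51*(sqrt(30)/3) = -37 + 17*sqrt(30)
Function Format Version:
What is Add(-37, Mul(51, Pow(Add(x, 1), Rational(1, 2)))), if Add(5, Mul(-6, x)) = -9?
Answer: Add(-37, Mul(17, Pow(30, Rational(1, 2)))) ≈ 56.113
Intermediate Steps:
x = Rational(7, 3) (x = Add(Rational(5, 6), Mul(Rational(-1, 6), -9)) = Add(Rational(5, 6), Rational(3, 2)) = Rational(7, 3) ≈ 2.3333)
Add(-37, Mul(51, Pow(Add(x, 1), Rational(1, 2)))) = Add(-37, Mul(51, Pow(Add(Rational(7, 3), 1), Rational(1, 2)))) = Add(-37, Mul(51, Pow(Rational(10, 3), Rational(1, 2)))) = Add(-37, Mul(51, Mul(Rational(1, 3), Pow(30, Rational(1, 2))))) = Add(-37, Mul(17, Pow(30, Rational(1, 2))))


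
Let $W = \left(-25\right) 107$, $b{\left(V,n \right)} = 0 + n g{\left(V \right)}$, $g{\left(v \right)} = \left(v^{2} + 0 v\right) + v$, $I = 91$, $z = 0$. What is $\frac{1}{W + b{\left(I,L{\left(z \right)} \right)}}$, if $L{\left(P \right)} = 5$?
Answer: $\frac{1}{39185} \approx 2.552 \cdot 10^{-5}$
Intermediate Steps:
$g{\left(v \right)} = v + v^{2}$ ($g{\left(v \right)} = \left(v^{2} + 0\right) + v = v^{2} + v = v + v^{2}$)
$b{\left(V,n \right)} = V n \left(1 + V\right)$ ($b{\left(V,n \right)} = 0 + n V \left(1 + V\right) = 0 + V n \left(1 + V\right) = V n \left(1 + V\right)$)
$W = -2675$
$\frac{1}{W + b{\left(I,L{\left(z \right)} \right)}} = \frac{1}{-2675 + 91 \cdot 5 \left(1 + 91\right)} = \frac{1}{-2675 + 91 \cdot 5 \cdot 92} = \frac{1}{-2675 + 41860} = \frac{1}{39185}$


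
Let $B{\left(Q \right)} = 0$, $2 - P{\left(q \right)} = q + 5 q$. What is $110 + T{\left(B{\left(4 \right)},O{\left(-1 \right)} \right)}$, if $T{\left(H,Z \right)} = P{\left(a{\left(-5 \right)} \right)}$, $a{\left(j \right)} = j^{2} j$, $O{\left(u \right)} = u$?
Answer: $862$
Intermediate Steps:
$a{\left(j \right)} = j^{3}$
$P{\left(q \right)} = 2 - 6 q$ ($P{\left(q \right)} = 2 - \left(q + 5 q\right) = 2 - 6 q$)
$T{\left(H,Z \right)} = 752$ ($T{\left(H,Z \right)} = 2 - 6 \left(-5\right)^{3} = 2 - -750 = 2 + 750 = 752$)
$110 + T{\left(B{\left(4 \right)},O{\left(-1 \right)} \right)} = 110 + 752 = 862$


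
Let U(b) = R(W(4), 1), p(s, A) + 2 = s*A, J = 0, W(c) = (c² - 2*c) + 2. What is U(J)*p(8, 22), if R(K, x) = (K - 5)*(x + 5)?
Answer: 5220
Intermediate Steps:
W(c) = 2 + c² - 2*c
R(K, x) = (-5 + K)*(5 + x)
p(s, A) = -2 + A*s (p(s, A) = -2 + s*A = -2 + A*s)
U(b) = 30 (U(b) = -25 - 5*1 + 5*(2 + 4² - 2*4) + (2 + 4² - 2*4)*1 = -25 - 5 + 5*(2 + 16 - 8) + (2 + 16 - 8)*1 = -25 - 5 + 5*10 + 10*1 = -25 - 5 + 50 + 10 = 30)
U(J)*p(8, 22) = 30*(-2 + 22*8) = 30*(-2 + 176) = 30*174 = 5220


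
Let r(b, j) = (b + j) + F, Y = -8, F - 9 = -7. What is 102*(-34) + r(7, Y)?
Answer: -3467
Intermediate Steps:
F = 2 (F = 9 - 7 = 2)
r(b, j) = 2 + b + j (r(b, j) = (b + j) + 2 = 2 + b + j)
102*(-34) + r(7, Y) = 102*(-34) + (2 + 7 - 8) = -3468 + 1 = -3467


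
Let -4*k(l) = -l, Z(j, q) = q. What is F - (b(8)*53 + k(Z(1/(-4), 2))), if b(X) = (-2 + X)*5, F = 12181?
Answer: 21181/2 ≈ 10591.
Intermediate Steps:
k(l) = l/4 (k(l) = -(-1)*l/4 = l/4)
b(X) = -10 + 5*X
F - (b(8)*53 + k(Z(1/(-4), 2))) = 12181 - ((-10 + 5*8)*53 + (¼)*2) = 12181 - ((-10 + 40)*53 + ½) = 12181 - (30*53 + ½) = 12181 - (1590 + ½) = 12181 - 1*3181/2 = 12181 - 3181/2 = 21181/2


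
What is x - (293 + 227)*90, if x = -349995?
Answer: -396795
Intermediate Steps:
x - (293 + 227)*90 = -349995 - (293 + 227)*90 = -349995 - 520*90 = -349995 - 1*46800 = -349995 - 46800 = -396795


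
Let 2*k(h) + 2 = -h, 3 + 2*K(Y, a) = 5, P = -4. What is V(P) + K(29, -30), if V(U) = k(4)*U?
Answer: 13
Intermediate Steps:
K(Y, a) = 1 (K(Y, a) = -3/2 + (½)*5 = -3/2 + 5/2 = 1)
k(h) = -1 - h/2 (k(h) = -1 + (-h)/2 = -1 - h/2)
V(U) = -3*U (V(U) = (-1 - ½*4)*U = (-1 - 2)*U = -3*U)
V(P) + K(29, -30) = -3*(-4) + 1 = 12 + 1 = 13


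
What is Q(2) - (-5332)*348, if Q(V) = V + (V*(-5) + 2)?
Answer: 1855530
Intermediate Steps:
Q(V) = 2 - 4*V (Q(V) = V + (-5*V + 2) = V + (2 - 5*V) = 2 - 4*V)
Q(2) - (-5332)*348 = (2 - 4*2) - (-5332)*348 = (2 - 8) - 1333*(-1392) = -6 + 1855536 = 1855530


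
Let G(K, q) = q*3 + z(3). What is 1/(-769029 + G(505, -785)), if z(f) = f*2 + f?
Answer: -1/771375 ≈ -1.2964e-6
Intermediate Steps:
z(f) = 3*f (z(f) = 2*f + f = 3*f)
G(K, q) = 9 + 3*q (G(K, q) = q*3 + 3*3 = 3*q + 9 = 9 + 3*q)
1/(-769029 + G(505, -785)) = 1/(-769029 + (9 + 3*(-785))) = 1/(-769029 + (9 - 2355)) = 1/(-769029 - 2346) = 1/(-771375) = -1/771375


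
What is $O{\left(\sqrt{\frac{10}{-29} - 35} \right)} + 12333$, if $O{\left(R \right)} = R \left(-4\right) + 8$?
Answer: $12341 - \frac{20 i \sqrt{1189}}{29} \approx 12341.0 - 23.781 i$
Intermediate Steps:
$O{\left(R \right)} = 8 - 4 R$ ($O{\left(R \right)} = - 4 R + 8 = 8 - 4 R$)
$O{\left(\sqrt{\frac{10}{-29} - 35} \right)} + 12333 = \left(8 - 4 \sqrt{\frac{10}{-29} - 35}\right) + 12333 = \left(8 - 4 \sqrt{10 \left(- \frac{1}{29}\right) - 35}\right) + 12333 = \left(8 - 4 \sqrt{- \frac{10}{29} - 35}\right) + 12333 = \left(8 - 4 \sqrt{- \frac{1025}{29}}\right) + 12333 = \left(8 - 4 \frac{5 i \sqrt{1189}}{29}\right) + 12333 = \left(8 - \frac{20 i \sqrt{1189}}{29}\right) + 12333 = 12341 - \frac{20 i \sqrt{1189}}{29}$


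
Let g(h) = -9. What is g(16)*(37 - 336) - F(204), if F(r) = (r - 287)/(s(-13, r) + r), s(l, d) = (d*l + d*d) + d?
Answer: 105950135/39372 ≈ 2691.0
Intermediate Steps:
s(l, d) = d + d**2 + d*l (s(l, d) = (d*l + d**2) + d = (d**2 + d*l) + d = d + d**2 + d*l)
F(r) = (-287 + r)/(r + r*(-12 + r)) (F(r) = (r - 287)/(r*(1 + r - 13) + r) = (-287 + r)/(r*(-12 + r) + r) = (-287 + r)/(r + r*(-12 + r)))
g(16)*(37 - 336) - F(204) = -9*(37 - 336) - (-287 + 204)/(204*(-11 + 204)) = -9*(-299) - (-83)/(204*193) = 2691 - (-83)/(204*193) = 2691 - 1*(-83/39372) = 2691 + 83/39372 = 105950135/39372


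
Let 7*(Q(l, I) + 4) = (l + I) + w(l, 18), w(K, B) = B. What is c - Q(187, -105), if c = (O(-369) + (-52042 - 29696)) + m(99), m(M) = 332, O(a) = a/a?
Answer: -569907/7 ≈ -81415.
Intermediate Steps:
O(a) = 1
c = -81405 (c = (1 + (-52042 - 29696)) + 332 = (1 - 81738) + 332 = -81737 + 332 = -81405)
Q(l, I) = -10/7 + I/7 + l/7 (Q(l, I) = -4 + ((l + I) + 18)/7 = -4 + ((I + l) + 18)/7 = -4 + (18 + I + l)/7 = -4 + (18/7 + I/7 + l/7) = -10/7 + I/7 + l/7)
c - Q(187, -105) = -81405 - (-10/7 + (⅐)*(-105) + (⅐)*187) = -81405 - (-10/7 - 15 + 187/7) = -81405 - 1*72/7 = -81405 - 72/7 = -569907/7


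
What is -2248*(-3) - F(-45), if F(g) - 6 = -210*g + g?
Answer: -2667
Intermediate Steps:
F(g) = 6 - 209*g (F(g) = 6 + (-210*g + g) = 6 - 209*g)
-2248*(-3) - F(-45) = -2248*(-3) - (6 - 209*(-45)) = 6744 - (6 + 9405) = 6744 - 1*9411 = 6744 - 9411 = -2667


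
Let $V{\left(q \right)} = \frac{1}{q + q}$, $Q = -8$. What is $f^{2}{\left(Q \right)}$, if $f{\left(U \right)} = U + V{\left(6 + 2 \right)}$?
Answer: $\frac{16129}{256} \approx 63.004$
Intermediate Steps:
$V{\left(q \right)} = \frac{1}{2 q}$
$f{\left(U \right)} = \frac{1}{16} + U$ ($f{\left(U \right)} = U + \frac{1}{2 \left(6 + 2\right)} = U + \frac{1}{2 \cdot 8} = U + \frac{1}{2} \cdot \frac{1}{8} = U + \frac{1}{16} = \frac{1}{16} + U$)
$f^{2}{\left(Q \right)} = \left(\frac{1}{16} - 8\right)^{2} = \left(- \frac{127}{16}\right)^{2} = \frac{16129}{256}$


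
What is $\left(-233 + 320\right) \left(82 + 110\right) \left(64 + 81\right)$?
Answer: $2422080$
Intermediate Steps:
$\left(-233 + 320\right) \left(82 + 110\right) \left(64 + 81\right) = 87 \cdot 192 \cdot 145 = 87 \cdot 27840 = 2422080$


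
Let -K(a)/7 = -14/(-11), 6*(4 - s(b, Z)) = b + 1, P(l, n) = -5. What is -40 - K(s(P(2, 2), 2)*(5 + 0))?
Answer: -342/11 ≈ -31.091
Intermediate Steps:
s(b, Z) = 23/6 - b/6 (s(b, Z) = 4 - (b + 1)/6 = 4 - (1 + b)/6 = 4 + (-⅙ - b/6) = 23/6 - b/6)
K(a) = -98/11 (K(a) = -(-98)/(-11) = -(-98)*(-1)/11 = -7*14/11 = -98/11)
-40 - K(s(P(2, 2), 2)*(5 + 0)) = -40 - 1*(-98/11) = -40 + 98/11 = -342/11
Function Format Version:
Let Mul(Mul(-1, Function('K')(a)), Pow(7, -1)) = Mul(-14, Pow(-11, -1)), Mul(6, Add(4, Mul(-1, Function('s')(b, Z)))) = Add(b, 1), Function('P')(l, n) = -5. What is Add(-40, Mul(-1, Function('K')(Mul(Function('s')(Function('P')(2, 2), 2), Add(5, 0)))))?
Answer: Rational(-342, 11) ≈ -31.091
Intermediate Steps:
Function('s')(b, Z) = Add(Rational(23, 6), Mul(Rational(-1, 6), b)) (Function('s')(b, Z) = Add(4, Mul(Rational(-1, 6), Add(b, 1))) = Add(4, Mul(Rational(-1, 6), Add(1, b))) = Add(4, Add(Rational(-1, 6), Mul(Rational(-1, 6), b))) = Add(Rational(23, 6), Mul(Rational(-1, 6), b)))
Function('K')(a) = Rational(-98, 11) (Function('K')(a) = Mul(-7, Mul(-14, Pow(-11, -1))) = Mul(-7, Mul(-14, Rational(-1, 11))) = Mul(-7, Rational(14, 11)) = Rational(-98, 11))
Add(-40, Mul(-1, Function('K')(Mul(Function('s')(Function('P')(2, 2), 2), Add(5, 0))))) = Add(-40, Mul(-1, Rational(-98, 11))) = Add(-40, Rational(98, 11)) = Rational(-342, 11)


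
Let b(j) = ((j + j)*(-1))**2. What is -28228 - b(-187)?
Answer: -168104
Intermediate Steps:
b(j) = 4*j**2 (b(j) = ((2*j)*(-1))**2 = (-2*j)**2 = 4*j**2)
-28228 - b(-187) = -28228 - 4*(-187)**2 = -28228 - 4*34969 = -28228 - 1*139876 = -28228 - 139876 = -168104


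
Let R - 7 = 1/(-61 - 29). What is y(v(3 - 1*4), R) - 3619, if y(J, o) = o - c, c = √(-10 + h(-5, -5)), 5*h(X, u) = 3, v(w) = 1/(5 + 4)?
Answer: -325081/90 - I*√235/5 ≈ -3612.0 - 3.0659*I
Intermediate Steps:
v(w) = ⅑ (v(w) = 1/9 = ⅑)
h(X, u) = ⅗ (h(X, u) = (⅕)*3 = ⅗)
R = 629/90 (R = 7 + 1/(-61 - 29) = 7 + 1/(-90) = 7 - 1/90 = 629/90 ≈ 6.9889)
c = I*√235/5 (c = √(-10 + ⅗) = √(-47/5) = I*√235/5 ≈ 3.0659*I)
y(J, o) = o - I*√235/5
y(v(3 - 1*4), R) - 3619 = (629/90 - I*√235/5) - 3619 = -325081/90 - I*√235/5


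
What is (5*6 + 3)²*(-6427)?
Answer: -6999003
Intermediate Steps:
(5*6 + 3)²*(-6427) = (30 + 3)²*(-6427) = 33²*(-6427) = 1089*(-6427) = -6999003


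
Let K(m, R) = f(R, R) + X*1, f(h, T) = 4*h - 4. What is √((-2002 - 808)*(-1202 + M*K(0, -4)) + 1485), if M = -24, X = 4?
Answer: √2300065 ≈ 1516.6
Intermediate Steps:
f(h, T) = -4 + 4*h
K(m, R) = 4*R (K(m, R) = (-4 + 4*R) + 4*1 = (-4 + 4*R) + 4 = 4*R)
√((-2002 - 808)*(-1202 + M*K(0, -4)) + 1485) = √((-2002 - 808)*(-1202 - 96*(-4)) + 1485) = √(-2810*(-1202 - 24*(-16)) + 1485) = √(-2810*(-1202 + 384) + 1485) = √(-2810*(-818) + 1485) = √(2298580 + 1485) = √2300065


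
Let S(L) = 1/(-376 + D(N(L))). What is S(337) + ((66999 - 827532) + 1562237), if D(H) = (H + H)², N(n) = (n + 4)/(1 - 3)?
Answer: 92921502121/115905 ≈ 8.0170e+5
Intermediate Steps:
N(n) = -2 - n/2 (N(n) = (4 + n)/(-2) = (4 + n)*(-½) = -2 - n/2)
D(H) = 4*H² (D(H) = (2*H)² = 4*H²)
S(L) = 1/(-376 + 4*(-2 - L/2)²)
S(337) + ((66999 - 827532) + 1562237) = 1/(-376 + (4 + 337)²) + ((66999 - 827532) + 1562237) = 1/(-376 + 341²) + (-760533 + 1562237) = 1/(-376 + 116281) + 801704 = 1/115905 + 801704 = 92921502121/115905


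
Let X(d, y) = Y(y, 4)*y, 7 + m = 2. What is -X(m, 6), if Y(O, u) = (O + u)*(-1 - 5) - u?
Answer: 384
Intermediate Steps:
m = -5 (m = -7 + 2 = -5)
Y(O, u) = -7*u - 6*O (Y(O, u) = (O + u)*(-6) - u = (-6*O - 6*u) - u = -7*u - 6*O)
X(d, y) = y*(-28 - 6*y) (X(d, y) = (-7*4 - 6*y)*y = (-28 - 6*y)*y = y*(-28 - 6*y))
-X(m, 6) = -(-2)*6*(14 + 3*6) = -(-2)*6*(14 + 18) = -(-2)*6*32 = -1*(-384) = 384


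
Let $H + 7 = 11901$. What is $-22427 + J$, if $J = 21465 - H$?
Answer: $-12856$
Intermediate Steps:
$H = 11894$ ($H = -7 + 11901 = 11894$)
$J = 9571$ ($J = 21465 - 11894 = 9571$)
$-22427 + J = -22427 + 9571 = -12856$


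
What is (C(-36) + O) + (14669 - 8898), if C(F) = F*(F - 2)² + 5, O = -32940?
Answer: -79148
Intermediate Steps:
C(F) = 5 + F*(-2 + F)² (C(F) = F*(-2 + F)² + 5 = 5 + F*(-2 + F)²)
(C(-36) + O) + (14669 - 8898) = ((5 - 36*(-2 - 36)²) - 32940) + (14669 - 8898) = ((5 - 36*(-38)²) - 32940) + 5771 = ((5 - 36*1444) - 32940) + 5771 = ((5 - 51984) - 32940) + 5771 = (-51979 - 32940) + 5771 = -84919 + 5771 = -79148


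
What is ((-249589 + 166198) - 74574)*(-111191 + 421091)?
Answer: -48953353500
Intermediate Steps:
((-249589 + 166198) - 74574)*(-111191 + 421091) = (-83391 - 74574)*309900 = -157965*309900 = -48953353500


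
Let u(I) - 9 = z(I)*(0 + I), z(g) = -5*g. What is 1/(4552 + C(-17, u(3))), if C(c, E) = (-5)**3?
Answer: 1/4427 ≈ 0.00022589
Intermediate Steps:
u(I) = 9 - 5*I**2 (u(I) = 9 + (-5*I)*(0 + I) = 9 + (-5*I)*I = 9 - 5*I**2)
C(c, E) = -125
1/(4552 + C(-17, u(3))) = 1/(4552 - 125) = 1/4427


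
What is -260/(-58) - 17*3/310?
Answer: 38821/8990 ≈ 4.3182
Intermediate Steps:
-260/(-58) - 17*3/310 = -260*(-1/58) - 51*1/310 = 130/29 - 51/310 = 38821/8990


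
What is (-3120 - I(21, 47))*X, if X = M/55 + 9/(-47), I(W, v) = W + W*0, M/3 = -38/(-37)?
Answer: 40697937/95645 ≈ 425.51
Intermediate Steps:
M = 114/37 (M = 3*(-38/(-37)) = 3*(-38*(-1/37)) = 3*(38/37) = 114/37 ≈ 3.0811)
I(W, v) = W (I(W, v) = W + 0 = W)
X = -12957/95645 (X = (114/37)/55 + 9/(-47) = (114/37)*(1/55) + 9*(-1/47) = 114/2035 - 9/47 = -12957/95645 ≈ -0.13547)
(-3120 - I(21, 47))*X = (-3120 - 1*21)*(-12957/95645) = (-3120 - 21)*(-12957/95645) = -3141*(-12957/95645) = 40697937/95645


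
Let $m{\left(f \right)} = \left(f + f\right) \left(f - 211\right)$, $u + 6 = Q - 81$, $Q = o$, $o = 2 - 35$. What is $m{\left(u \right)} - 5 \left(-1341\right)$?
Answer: $86145$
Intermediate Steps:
$o = -33$
$Q = -33$
$u = -120$ ($u = -6 - 114 = -120$)
$m{\left(f \right)} = 2 f \left(-211 + f\right)$
$m{\left(u \right)} - 5 \left(-1341\right) = 2 \left(-120\right) \left(-211 - 120\right) - 5 \left(-1341\right) = 2 \left(-120\right) \left(-331\right) - -6705 = 79440 + 6705 = 86145$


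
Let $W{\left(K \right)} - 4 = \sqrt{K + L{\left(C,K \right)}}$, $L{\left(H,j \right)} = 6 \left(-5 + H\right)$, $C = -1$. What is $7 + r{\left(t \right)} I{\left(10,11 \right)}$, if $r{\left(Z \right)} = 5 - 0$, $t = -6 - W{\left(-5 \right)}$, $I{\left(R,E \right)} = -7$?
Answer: $-28$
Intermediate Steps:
$L{\left(H,j \right)} = -30 + 6 H$
$W{\left(K \right)} = 4 + \sqrt{-36 + K}$ ($W{\left(K \right)} = 4 + \sqrt{K + \left(-30 + 6 \left(-1\right)\right)} = 4 + \sqrt{K - 36} = 4 + \sqrt{-36 + K}$)
$t = -10 - i \sqrt{41}$ ($t = -6 - \left(4 + \sqrt{-36 - 5}\right) = -6 - \left(4 + \sqrt{-41}\right) = -6 - \left(4 + i \sqrt{41}\right) = -10 - i \sqrt{41} \approx -10.0 - 6.4031 i$)
$r{\left(Z \right)} = 5$ ($r{\left(Z \right)} = 5 + 0 = 5$)
$7 + r{\left(t \right)} I{\left(10,11 \right)} = 7 + 5 \left(-7\right) = 7 - 35 = -28$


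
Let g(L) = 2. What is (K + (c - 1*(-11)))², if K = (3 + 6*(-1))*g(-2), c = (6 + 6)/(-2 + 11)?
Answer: 361/9 ≈ 40.111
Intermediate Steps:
c = 4/3 (c = 12/9 = 12*(⅑) = 4/3 ≈ 1.3333)
K = -6 (K = (3 + 6*(-1))*2 = (3 - 6)*2 = -3*2 = -6)
(K + (c - 1*(-11)))² = (-6 + (4/3 - 1*(-11)))² = (-6 + (4/3 + 11))² = (-6 + 37/3)² = (19/3)² = 361/9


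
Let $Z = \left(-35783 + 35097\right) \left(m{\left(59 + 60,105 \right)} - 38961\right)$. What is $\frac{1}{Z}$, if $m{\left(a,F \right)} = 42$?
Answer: $\frac{1}{26698434} \approx 3.7455 \cdot 10^{-8}$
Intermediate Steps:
$Z = 26698434$ ($Z = \left(-35783 + 35097\right) \left(42 - 38961\right) = \left(-686\right) \left(-38919\right) = 26698434$)
$\frac{1}{Z} = \frac{1}{26698434}$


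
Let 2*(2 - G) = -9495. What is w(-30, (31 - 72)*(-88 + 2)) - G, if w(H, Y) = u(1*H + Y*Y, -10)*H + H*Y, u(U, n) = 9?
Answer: -221599/2 ≈ -1.1080e+5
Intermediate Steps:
G = 9499/2 (G = 2 - ½*(-9495) = 2 + 9495/2 = 9499/2 ≈ 4749.5)
w(H, Y) = 9*H + H*Y
w(-30, (31 - 72)*(-88 + 2)) - G = -30*(9 + (31 - 72)*(-88 + 2)) - 1*9499/2 = -30*(9 - 41*(-86)) - 9499/2 = -30*(9 + 3526) - 9499/2 = -30*3535 - 9499/2 = -106050 - 9499/2 = -221599/2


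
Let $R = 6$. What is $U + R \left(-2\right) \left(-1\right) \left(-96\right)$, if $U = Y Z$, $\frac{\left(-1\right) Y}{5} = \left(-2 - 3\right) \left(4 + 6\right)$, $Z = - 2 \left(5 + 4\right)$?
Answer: $-5652$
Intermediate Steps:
$Z = -18$ ($Z = \left(-2\right) 9 = -18$)
$Y = 250$ ($Y = - 5 \left(-2 - 3\right) \left(4 + 6\right) = - 5 \left(\left(-5\right) 10\right) = \left(-5\right) \left(-50\right) = 250$)
$U = -4500$ ($U = 250 \left(-18\right) = -4500$)
$U + R \left(-2\right) \left(-1\right) \left(-96\right) = -4500 + 6 \left(-2\right) \left(-1\right) \left(-96\right) = -4500 + \left(-12\right) \left(-1\right) \left(-96\right) = -4500 + 12 \left(-96\right) = -4500 - 1152 = -5652$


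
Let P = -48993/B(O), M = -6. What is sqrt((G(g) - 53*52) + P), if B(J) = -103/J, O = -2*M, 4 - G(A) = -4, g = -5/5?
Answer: 2*sqrt(7850454)/103 ≈ 54.405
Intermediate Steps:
g = -1 (g = -5*1/5 = -1)
G(A) = 8 (G(A) = 4 - 1*(-4) = 4 + 4 = 8)
O = 12 (O = -2*(-6) = 12)
P = 587916/103 (P = -48993/((-103/12)) = -48993/((-103*1/12)) = -48993/(-103/12) = -48993*(-12/103) = 587916/103 ≈ 5707.9)
sqrt((G(g) - 53*52) + P) = sqrt((8 - 53*52) + 587916/103) = sqrt((8 - 2756) + 587916/103) = sqrt(-2748 + 587916/103) = sqrt(304872/103) = 2*sqrt(7850454)/103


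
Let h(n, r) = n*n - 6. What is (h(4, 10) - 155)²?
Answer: 21025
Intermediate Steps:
h(n, r) = -6 + n² (h(n, r) = n² - 6 = -6 + n²)
(h(4, 10) - 155)² = ((-6 + 4²) - 155)² = ((-6 + 16) - 155)² = (10 - 155)² = (-145)² = 21025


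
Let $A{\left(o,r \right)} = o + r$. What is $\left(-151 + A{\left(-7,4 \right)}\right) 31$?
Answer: $-4774$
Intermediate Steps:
$\left(-151 + A{\left(-7,4 \right)}\right) 31 = \left(-151 + \left(-7 + 4\right)\right) 31 = \left(-151 - 3\right) 31 = \left(-154\right) 31 = -4774$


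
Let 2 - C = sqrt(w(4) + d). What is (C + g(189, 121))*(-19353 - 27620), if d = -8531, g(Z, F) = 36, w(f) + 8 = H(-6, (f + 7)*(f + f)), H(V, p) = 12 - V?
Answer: -1784974 + 46973*I*sqrt(8521) ≈ -1.785e+6 + 4.336e+6*I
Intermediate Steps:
w(f) = 10 (w(f) = -8 + (12 - 1*(-6)) = -8 + (12 + 6) = -8 + 18 = 10)
C = 2 - I*sqrt(8521) (C = 2 - sqrt(10 - 8531) = 2 - sqrt(-8521) = 2 - I*sqrt(8521) ≈ 2.0 - 92.309*I)
(C + g(189, 121))*(-19353 - 27620) = ((2 - I*sqrt(8521)) + 36)*(-19353 - 27620) = (38 - I*sqrt(8521))*(-46973) = -1784974 + 46973*I*sqrt(8521)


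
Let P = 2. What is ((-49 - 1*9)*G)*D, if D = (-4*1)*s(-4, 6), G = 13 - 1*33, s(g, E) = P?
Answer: -9280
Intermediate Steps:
s(g, E) = 2
G = -20 (G = 13 - 33 = -20)
D = -8 (D = -4*1*2 = -4*2 = -8)
((-49 - 1*9)*G)*D = ((-49 - 1*9)*(-20))*(-8) = ((-49 - 9)*(-20))*(-8) = -58*(-20)*(-8) = 1160*(-8) = -9280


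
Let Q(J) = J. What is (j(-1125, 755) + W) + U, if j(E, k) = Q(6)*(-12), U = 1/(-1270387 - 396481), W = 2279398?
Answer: 3799335570967/1666868 ≈ 2.2793e+6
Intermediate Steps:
U = -1/1666868 (U = 1/(-1666868) = -1/1666868 ≈ -5.9993e-7)
j(E, k) = -72 (j(E, k) = 6*(-12) = -72)
(j(-1125, 755) + W) + U = (-72 + 2279398) - 1/1666868 = 2279326 - 1/1666868 = 3799335570967/1666868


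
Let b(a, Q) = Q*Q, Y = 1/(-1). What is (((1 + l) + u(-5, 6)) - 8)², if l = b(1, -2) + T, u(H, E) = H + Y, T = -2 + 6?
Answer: 25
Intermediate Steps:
Y = -1
b(a, Q) = Q²
T = 4
u(H, E) = -1 + H (u(H, E) = H - 1 = -1 + H)
l = 8 (l = (-2)² + 4 = 4 + 4 = 8)
(((1 + l) + u(-5, 6)) - 8)² = (((1 + 8) + (-1 - 5)) - 8)² = ((9 - 6) - 8)² = (3 - 8)² = (-5)² = 25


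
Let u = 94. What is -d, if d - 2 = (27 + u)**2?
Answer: -14643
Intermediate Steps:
d = 14643 (d = 2 + (27 + 94)**2 = 2 + 121**2 = 2 + 14641 = 14643)
-d = -1*14643 = -14643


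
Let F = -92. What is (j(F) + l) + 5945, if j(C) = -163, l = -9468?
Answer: -3686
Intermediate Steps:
(j(F) + l) + 5945 = (-163 - 9468) + 5945 = -9631 + 5945 = -3686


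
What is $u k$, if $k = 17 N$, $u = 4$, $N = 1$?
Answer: $68$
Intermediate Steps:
$k = 17$ ($k = 17 \cdot 1 = 17$)
$u k = 4 \cdot 17 = 68$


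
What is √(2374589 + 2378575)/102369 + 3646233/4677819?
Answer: 63969/82067 + 2*√1188291/102369 ≈ 0.80077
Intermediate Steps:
√(2374589 + 2378575)/102369 + 3646233/4677819 = √4753164*(1/102369) + 3646233*(1/4677819) = (2*√1188291)*(1/102369) + 63969/82067 = 2*√1188291/102369 + 63969/82067 = 63969/82067 + 2*√1188291/102369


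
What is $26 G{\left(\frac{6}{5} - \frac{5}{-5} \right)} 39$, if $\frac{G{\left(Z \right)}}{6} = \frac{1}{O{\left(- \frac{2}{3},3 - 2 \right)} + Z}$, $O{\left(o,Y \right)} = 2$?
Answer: $\frac{10140}{7} \approx 1448.6$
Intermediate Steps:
$G{\left(Z \right)} = \frac{6}{2 + Z}$
$26 G{\left(\frac{6}{5} - \frac{5}{-5} \right)} 39 = 26 \frac{6}{2 + \left(\frac{6}{5} - \frac{5}{-5}\right)} 39 = 26 \frac{6}{2 + \left(6 \cdot \frac{1}{5} - -1\right)} 39 = 26 \frac{6}{2 + \left(\frac{6}{5} + 1\right)} 39 = 26 \frac{6}{2 + \frac{11}{5}} \cdot 39 = 26 \frac{6}{\frac{21}{5}} \cdot 39 = 26 \cdot 6 \cdot \frac{5}{21} \cdot 39 = 26 \cdot \frac{10}{7} \cdot 39 = \frac{260}{7} \cdot 39 = \frac{10140}{7}$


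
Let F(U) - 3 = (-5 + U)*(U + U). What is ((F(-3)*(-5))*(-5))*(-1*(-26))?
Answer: 33150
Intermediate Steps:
F(U) = 3 + 2*U*(-5 + U) (F(U) = 3 + (-5 + U)*(U + U) = 3 + (-5 + U)*(2*U) = 3 + 2*U*(-5 + U))
((F(-3)*(-5))*(-5))*(-1*(-26)) = (((3 - 10*(-3) + 2*(-3)**2)*(-5))*(-5))*(-1*(-26)) = (((3 + 30 + 2*9)*(-5))*(-5))*26 = (((3 + 30 + 18)*(-5))*(-5))*26 = ((51*(-5))*(-5))*26 = -255*(-5)*26 = 1275*26 = 33150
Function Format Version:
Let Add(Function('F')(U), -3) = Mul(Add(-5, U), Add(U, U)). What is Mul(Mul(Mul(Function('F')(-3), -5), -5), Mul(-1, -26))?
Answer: 33150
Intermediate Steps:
Function('F')(U) = Add(3, Mul(2, U, Add(-5, U))) (Function('F')(U) = Add(3, Mul(Add(-5, U), Add(U, U))) = Add(3, Mul(Add(-5, U), Mul(2, U))) = Add(3, Mul(2, U, Add(-5, U))))
Mul(Mul(Mul(Function('F')(-3), -5), -5), Mul(-1, -26)) = Mul(Mul(Mul(Add(3, Mul(-10, -3), Mul(2, Pow(-3, 2))), -5), -5), Mul(-1, -26)) = Mul(Mul(Mul(Add(3, 30, Mul(2, 9)), -5), -5), 26) = Mul(Mul(Mul(Add(3, 30, 18), -5), -5), 26) = Mul(Mul(Mul(51, -5), -5), 26) = Mul(Mul(-255, -5), 26) = Mul(1275, 26) = 33150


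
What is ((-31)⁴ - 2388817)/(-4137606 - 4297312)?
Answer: 732648/4217459 ≈ 0.17372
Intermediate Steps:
((-31)⁴ - 2388817)/(-4137606 - 4297312) = (923521 - 2388817)/(-8434918) = -1465296*(-1/8434918) = 732648/4217459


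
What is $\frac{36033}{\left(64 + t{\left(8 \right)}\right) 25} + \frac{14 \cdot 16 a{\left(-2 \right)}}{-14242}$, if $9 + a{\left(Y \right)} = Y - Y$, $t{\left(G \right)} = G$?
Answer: $\frac{86135131}{4272600} \approx 20.16$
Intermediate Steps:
$a{\left(Y \right)} = -9$ ($a{\left(Y \right)} = -9 + \left(Y - Y\right) = -9 + 0 = -9$)
$\frac{36033}{\left(64 + t{\left(8 \right)}\right) 25} + \frac{14 \cdot 16 a{\left(-2 \right)}}{-14242} = \frac{36033}{\left(64 + 8\right) 25} + \frac{14 \cdot 16 \left(-9\right)}{-14242} = \frac{36033}{72 \cdot 25} + 224 \left(-9\right) \left(- \frac{1}{14242}\right) = \frac{36033}{1800} - - \frac{1008}{7121} = 36033 \cdot \frac{1}{1800} + \frac{1008}{7121} = \frac{12011}{600} + \frac{1008}{7121} = \frac{86135131}{4272600}$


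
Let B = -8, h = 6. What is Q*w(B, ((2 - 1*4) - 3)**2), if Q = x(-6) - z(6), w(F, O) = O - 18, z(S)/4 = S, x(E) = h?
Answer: -126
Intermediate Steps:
x(E) = 6
z(S) = 4*S
w(F, O) = -18 + O
Q = -18 (Q = 6 - 4*6 = 6 - 1*24 = 6 - 24 = -18)
Q*w(B, ((2 - 1*4) - 3)**2) = -18*(-18 + ((2 - 1*4) - 3)**2) = -18*(-18 + ((2 - 4) - 3)**2) = -18*(-18 + (-2 - 3)**2) = -18*(-18 + (-5)**2) = -18*(-18 + 25) = -18*7 = -126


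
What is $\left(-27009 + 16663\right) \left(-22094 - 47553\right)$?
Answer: $720567862$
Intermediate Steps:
$\left(-27009 + 16663\right) \left(-22094 - 47553\right) = \left(-10346\right) \left(-69647\right) = 720567862$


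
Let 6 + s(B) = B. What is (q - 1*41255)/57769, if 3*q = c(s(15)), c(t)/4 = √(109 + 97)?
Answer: -41255/57769 + 4*√206/173307 ≈ -0.71381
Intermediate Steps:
s(B) = -6 + B
c(t) = 4*√206 (c(t) = 4*√(109 + 97) = 4*√206)
q = 4*√206/3 (q = (4*√206)/3 = 4*√206/3 ≈ 19.137)
(q - 1*41255)/57769 = (4*√206/3 - 1*41255)/57769 = (4*√206/3 - 41255)*(1/57769) = (-41255 + 4*√206/3)*(1/57769) = -41255/57769 + 4*√206/173307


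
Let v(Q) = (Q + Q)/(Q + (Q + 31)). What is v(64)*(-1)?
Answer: -128/159 ≈ -0.80503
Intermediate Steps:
v(Q) = 2*Q/(31 + 2*Q) (v(Q) = (2*Q)/(Q + (31 + Q)) = (2*Q)/(31 + 2*Q) = 2*Q/(31 + 2*Q))
v(64)*(-1) = (2*64/(31 + 2*64))*(-1) = (2*64/(31 + 128))*(-1) = (2*64/159)*(-1) = (2*64*(1/159))*(-1) = (128/159)*(-1) = -128/159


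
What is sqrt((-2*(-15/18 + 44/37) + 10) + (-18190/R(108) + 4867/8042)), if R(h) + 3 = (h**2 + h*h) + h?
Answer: sqrt(4301701101878938)/21721442 ≈ 3.0195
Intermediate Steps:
R(h) = -3 + h + 2*h**2 (R(h) = -3 + ((h**2 + h*h) + h) = -3 + ((h**2 + h**2) + h) = -3 + (2*h**2 + h) = -3 + (h + 2*h**2) = -3 + h + 2*h**2)
sqrt((-2*(-15/18 + 44/37) + 10) + (-18190/R(108) + 4867/8042)) = sqrt((-2*(-15/18 + 44/37) + 10) + (-18190/(-3 + 108 + 2*108**2) + 4867/8042)) = sqrt((-2*(-15*1/18 + 44*(1/37)) + 10) + (-18190/(-3 + 108 + 2*11664) + 4867*(1/8042))) = sqrt((-2*(-5/6 + 44/37) + 10) + (-18190/(-3 + 108 + 23328) + 4867/8042)) = sqrt((-2*79/222 + 10) + (-18190/23433 + 4867/8042)) = sqrt((-79/111 + 10) + (-18190*1/23433 + 4867/8042)) = sqrt(1031/111 + (-170/219 + 4867/8042)) = sqrt(1031/111 - 301267/1761198) = sqrt(198039389/21721442) = sqrt(4301701101878938)/21721442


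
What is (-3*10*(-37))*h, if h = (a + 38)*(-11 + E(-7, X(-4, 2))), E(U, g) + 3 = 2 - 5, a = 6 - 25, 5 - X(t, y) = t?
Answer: -358530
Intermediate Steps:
X(t, y) = 5 - t
a = -19
E(U, g) = -6 (E(U, g) = -3 + (2 - 5) = -3 - 3 = -6)
h = -323 (h = (-19 + 38)*(-11 - 6) = 19*(-17) = -323)
(-3*10*(-37))*h = (-3*10*(-37))*(-323) = (-1*30*(-37))*(-323) = -30*(-37)*(-323) = 1110*(-323) = -358530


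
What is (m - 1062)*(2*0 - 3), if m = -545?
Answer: 4821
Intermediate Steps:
(m - 1062)*(2*0 - 3) = (-545 - 1062)*(2*0 - 3) = -1607*(0 - 3) = -1607*(-3) = 4821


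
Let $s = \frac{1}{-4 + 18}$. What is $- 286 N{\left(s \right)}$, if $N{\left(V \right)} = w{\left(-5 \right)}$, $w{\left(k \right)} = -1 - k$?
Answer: $-1144$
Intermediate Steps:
$s = \frac{1}{14} \approx 0.071429$
$N{\left(V \right)} = 4$ ($N{\left(V \right)} = -1 - -5 = -1 + 5 = 4$)
$- 286 N{\left(s \right)} = \left(-286\right) 4 = -1144$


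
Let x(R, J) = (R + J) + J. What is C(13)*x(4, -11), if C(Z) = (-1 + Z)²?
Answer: -2592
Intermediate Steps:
x(R, J) = R + 2*J (x(R, J) = (J + R) + J = R + 2*J)
C(13)*x(4, -11) = (-1 + 13)²*(4 + 2*(-11)) = 12²*(4 - 22) = 144*(-18) = -2592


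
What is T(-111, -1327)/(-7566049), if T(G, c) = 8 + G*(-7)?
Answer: -785/7566049 ≈ -0.00010375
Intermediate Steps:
T(G, c) = 8 - 7*G
T(-111, -1327)/(-7566049) = (8 - 7*(-111))/(-7566049) = (8 + 777)*(-1/7566049) = 785*(-1/7566049) = -785/7566049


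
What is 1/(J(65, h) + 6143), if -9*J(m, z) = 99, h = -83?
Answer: 1/6132 ≈ 0.00016308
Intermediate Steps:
J(m, z) = -11 (J(m, z) = -1/9*99 = -11)
1/(J(65, h) + 6143) = 1/(-11 + 6143) = 1/6132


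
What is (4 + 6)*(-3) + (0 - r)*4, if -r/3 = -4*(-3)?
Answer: 114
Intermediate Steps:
r = -36 (r = -(-12)*(-3) = -3*12 = -36)
(4 + 6)*(-3) + (0 - r)*4 = (4 + 6)*(-3) + (0 - 1*(-36))*4 = 10*(-3) + (0 + 36)*4 = -30 + 36*4 = -30 + 144 = 114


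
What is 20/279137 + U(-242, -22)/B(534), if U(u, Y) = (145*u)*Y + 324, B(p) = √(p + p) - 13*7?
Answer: -19617654425708/2013415181 - 1544608*√267/7213 ≈ -13243.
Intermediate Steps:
B(p) = -91 + √2*√p (B(p) = √(2*p) - 91 = √2*√p - 91 = -91 + √2*√p)
U(u, Y) = 324 + 145*Y*u (U(u, Y) = 145*Y*u + 324 = 324 + 145*Y*u)
20/279137 + U(-242, -22)/B(534) = 20/279137 + (324 + 145*(-22)*(-242))/(-91 + √2*√534) = 20*(1/279137) + (324 + 771980)/(-91 + 2*√267) = 20/279137 + 772304/(-91 + 2*√267)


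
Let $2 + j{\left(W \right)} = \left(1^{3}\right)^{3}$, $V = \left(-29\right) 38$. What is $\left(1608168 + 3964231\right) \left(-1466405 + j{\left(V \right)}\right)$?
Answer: $-8171399327994$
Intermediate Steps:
$V = -1102$
$j{\left(W \right)} = -1$ ($j{\left(W \right)} = -2 + \left(1^{3}\right)^{3} = -2 + 1^{3} = -2 + 1 = -1$)
$\left(1608168 + 3964231\right) \left(-1466405 + j{\left(V \right)}\right) = \left(1608168 + 3964231\right) \left(-1466405 - 1\right) = 5572399 \left(-1466406\right) = -8171399327994$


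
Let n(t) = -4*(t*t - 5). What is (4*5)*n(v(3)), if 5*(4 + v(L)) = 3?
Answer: -2624/5 ≈ -524.80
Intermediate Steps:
v(L) = -17/5 (v(L) = -4 + (⅕)*3 = -4 + ⅗ = -17/5)
n(t) = 20 - 4*t² (n(t) = -4*(t² - 5) = -4*(-5 + t²) = 20 - 4*t²)
(4*5)*n(v(3)) = (4*5)*(20 - 4*(-17/5)²) = 20*(20 - 4*289/25) = 20*(20 - 1156/25) = 20*(-656/25) = -2624/5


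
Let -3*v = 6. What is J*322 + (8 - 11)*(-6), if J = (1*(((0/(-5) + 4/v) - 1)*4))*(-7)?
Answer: 27066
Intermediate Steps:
v = -2 (v = -⅓*6 = -2)
J = 84 (J = (1*(((0/(-5) + 4/(-2)) - 1)*4))*(-7) = (1*(((0*(-⅕) + 4*(-½)) - 1)*4))*(-7) = (1*(((0 - 2) - 1)*4))*(-7) = (1*((-2 - 1)*4))*(-7) = (1*(-3*4))*(-7) = (1*(-12))*(-7) = -12*(-7) = 84)
J*322 + (8 - 11)*(-6) = 84*322 + (8 - 11)*(-6) = 27048 - 3*(-6) = 27048 + 18 = 27066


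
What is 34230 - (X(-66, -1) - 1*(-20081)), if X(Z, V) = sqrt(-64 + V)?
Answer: 14149 - I*sqrt(65) ≈ 14149.0 - 8.0623*I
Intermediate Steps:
34230 - (X(-66, -1) - 1*(-20081)) = 34230 - (sqrt(-64 - 1) - 1*(-20081)) = 34230 - (sqrt(-65) + 20081) = 34230 - (I*sqrt(65) + 20081) = 34230 - (20081 + I*sqrt(65)) = 34230 + (-20081 - I*sqrt(65)) = 14149 - I*sqrt(65)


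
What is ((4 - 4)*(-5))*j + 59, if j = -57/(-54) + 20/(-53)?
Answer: 59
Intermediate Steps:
j = 647/954 (j = -57*(-1/54) + 20*(-1/53) = 19/18 - 20/53 = 647/954 ≈ 0.67820)
((4 - 4)*(-5))*j + 59 = ((4 - 4)*(-5))*(647/954) + 59 = (0*(-5))*(647/954) + 59 = 0*(647/954) + 59 = 0 + 59 = 59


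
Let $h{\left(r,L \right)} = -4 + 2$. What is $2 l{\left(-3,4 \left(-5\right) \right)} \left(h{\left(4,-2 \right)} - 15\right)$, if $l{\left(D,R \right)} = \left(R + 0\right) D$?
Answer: $-2040$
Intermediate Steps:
$l{\left(D,R \right)} = D R$ ($l{\left(D,R \right)} = R D = D R$)
$h{\left(r,L \right)} = -2$
$2 l{\left(-3,4 \left(-5\right) \right)} \left(h{\left(4,-2 \right)} - 15\right) = 2 \left(- 3 \cdot 4 \left(-5\right)\right) \left(-2 - 15\right) = 2 \left(\left(-3\right) \left(-20\right)\right) \left(-17\right) = 2 \cdot 60 \left(-17\right) = 120 \left(-17\right) = -2040$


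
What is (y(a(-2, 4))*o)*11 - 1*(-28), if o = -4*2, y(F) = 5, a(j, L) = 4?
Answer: -412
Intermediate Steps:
o = -8
(y(a(-2, 4))*o)*11 - 1*(-28) = (5*(-8))*11 - 1*(-28) = -40*11 + 28 = -440 + 28 = -412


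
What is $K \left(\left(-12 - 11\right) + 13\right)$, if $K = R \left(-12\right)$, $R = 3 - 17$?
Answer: $-1680$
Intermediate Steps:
$R = -14$ ($R = 3 - 17 = -14$)
$K = 168$ ($K = \left(-14\right) \left(-12\right) = 168$)
$K \left(\left(-12 - 11\right) + 13\right) = 168 \left(\left(-12 - 11\right) + 13\right) = 168 \left(-23 + 13\right) = 168 \left(-10\right) = -1680$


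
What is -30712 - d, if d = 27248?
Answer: -57960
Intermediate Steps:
-30712 - d = -30712 - 1*27248 = -30712 - 27248 = -57960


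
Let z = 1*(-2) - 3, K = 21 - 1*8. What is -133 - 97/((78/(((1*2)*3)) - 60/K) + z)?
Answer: -7113/44 ≈ -161.66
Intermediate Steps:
K = 13 (K = 21 - 8 = 13)
z = -5 (z = -2 - 3 = -5)
-133 - 97/((78/(((1*2)*3)) - 60/K) + z) = -133 - 97/((78/(((1*2)*3)) - 60/13) - 5) = -133 - 97/((78/((2*3)) - 60*1/13) - 5) = -133 - 97/((78/6 - 60/13) - 5) = -133 - 97/((78*(⅙) - 60/13) - 5) = -133 - 97/((13 - 60/13) - 5) = -133 - 97/(109/13 - 5) = -133 - 97/(44/13) = -133 + (13/44)*(-97) = -133 - 1261/44 = -7113/44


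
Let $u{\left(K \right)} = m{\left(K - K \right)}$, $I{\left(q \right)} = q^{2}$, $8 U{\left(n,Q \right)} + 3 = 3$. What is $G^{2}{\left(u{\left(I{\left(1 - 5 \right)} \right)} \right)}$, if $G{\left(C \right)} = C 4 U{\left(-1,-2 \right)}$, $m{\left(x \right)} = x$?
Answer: $0$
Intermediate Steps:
$U{\left(n,Q \right)} = 0$ ($U{\left(n,Q \right)} = - \frac{3}{8} + \frac{1}{8} \cdot 3 = - \frac{3}{8} + \frac{3}{8} = 0$)
$u{\left(K \right)} = 0$ ($u{\left(K \right)} = K - K = 0$)
$G{\left(C \right)} = 0$ ($G{\left(C \right)} = C 4 \cdot 0 = 4 C 0 = 0$)
$G^{2}{\left(u{\left(I{\left(1 - 5 \right)} \right)} \right)} = 0^{2} = 0$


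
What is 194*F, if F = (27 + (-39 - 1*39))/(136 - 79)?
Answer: -3298/19 ≈ -173.58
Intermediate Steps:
F = -17/19 (F = (27 + (-39 - 39))/57 = (27 - 78)*(1/57) = -51*1/57 = -17/19 ≈ -0.89474)
194*F = 194*(-17/19) = -3298/19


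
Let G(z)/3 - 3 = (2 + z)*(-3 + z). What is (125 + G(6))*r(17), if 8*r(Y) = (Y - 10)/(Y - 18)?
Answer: -721/4 ≈ -180.25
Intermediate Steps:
r(Y) = (-10 + Y)/(8*(-18 + Y)) (r(Y) = ((Y - 10)/(Y - 18))/8 = ((-10 + Y)/(-18 + Y))/8 = (-10 + Y)/(8*(-18 + Y)))
G(z) = 9 + 3*(-3 + z)*(2 + z) (G(z) = 9 + 3*((2 + z)*(-3 + z)) = 9 + 3*((-3 + z)*(2 + z)) = 9 + 3*(-3 + z)*(2 + z))
(125 + G(6))*r(17) = (125 + (-9 - 3*6 + 3*6²))*((-10 + 17)/(8*(-18 + 17))) = (125 + (-9 - 18 + 3*36))*((⅛)*7/(-1)) = (125 + (-9 - 18 + 108))*((⅛)*(-1)*7) = (125 + 81)*(-7/8) = 206*(-7/8) = -721/4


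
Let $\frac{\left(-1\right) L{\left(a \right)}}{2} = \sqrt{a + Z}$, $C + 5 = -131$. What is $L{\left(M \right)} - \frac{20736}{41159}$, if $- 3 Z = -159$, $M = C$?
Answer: $- \frac{20736}{41159} - 2 i \sqrt{83} \approx -0.5038 - 18.221 i$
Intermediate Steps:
$C = -136$ ($C = -5 - 131 = -136$)
$M = -136$
$Z = 53$ ($Z = \left(- \frac{1}{3}\right) \left(-159\right) = 53$)
$L{\left(a \right)} = - 2 \sqrt{53 + a}$ ($L{\left(a \right)} = - 2 \sqrt{a + 53} = - 2 \sqrt{53 + a}$)
$L{\left(M \right)} - \frac{20736}{41159} = - 2 \sqrt{53 - 136} - \frac{20736}{41159} = - 2 \sqrt{-83} - \frac{20736}{41159} = - 2 i \sqrt{83} - \frac{20736}{41159} = - \frac{20736}{41159} - 2 i \sqrt{83}$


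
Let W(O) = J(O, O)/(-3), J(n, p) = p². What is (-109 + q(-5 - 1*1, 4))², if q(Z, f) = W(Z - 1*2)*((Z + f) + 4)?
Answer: 207025/9 ≈ 23003.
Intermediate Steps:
W(O) = -O²/3 (W(O) = O²/(-3) = O²*(-⅓) = -O²/3)
q(Z, f) = -(-2 + Z)²*(4 + Z + f)/3 (q(Z, f) = (-(Z - 1*2)²/3)*((Z + f) + 4) = (-(Z - 2)²/3)*(4 + Z + f) = (-(-2 + Z)²/3)*(4 + Z + f) = -(-2 + Z)²*(4 + Z + f)/3)
(-109 + q(-5 - 1*1, 4))² = (-109 + (-2 + (-5 - 1*1))²*(-4 - (-5 - 1*1) - 1*4)/3)² = (-109 + (-2 + (-5 - 1))²*(-4 - (-5 - 1) - 4)/3)² = (-109 + (-2 - 6)²*(-4 - 1*(-6) - 4)/3)² = (-109 + (⅓)*(-8)²*(-4 + 6 - 4))² = (-109 + (⅓)*64*(-2))² = (-109 - 128/3)² = (-455/3)² = 207025/9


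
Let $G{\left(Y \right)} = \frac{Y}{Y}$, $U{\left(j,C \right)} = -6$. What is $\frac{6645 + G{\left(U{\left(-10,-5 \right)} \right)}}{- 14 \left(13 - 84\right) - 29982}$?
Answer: $- \frac{3323}{14494} \approx -0.22927$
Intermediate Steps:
$G{\left(Y \right)} = 1$
$\frac{6645 + G{\left(U{\left(-10,-5 \right)} \right)}}{- 14 \left(13 - 84\right) - 29982} = \frac{6645 + 1}{- 14 \left(13 - 84\right) - 29982} = \frac{6646}{\left(-14\right) \left(-71\right) - 29982} = \frac{6646}{994 - 29982} = \frac{6646}{-28988} = 6646 \left(- \frac{1}{28988}\right) = - \frac{3323}{14494}$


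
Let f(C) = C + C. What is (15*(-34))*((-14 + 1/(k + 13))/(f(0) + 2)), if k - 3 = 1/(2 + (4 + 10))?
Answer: 913410/257 ≈ 3554.1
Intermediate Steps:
f(C) = 2*C
k = 49/16 (k = 3 + 1/(2 + (4 + 10)) = 3 + 1/(2 + 14) = 3 + 1/16 = 49/16 ≈ 3.0625)
(15*(-34))*((-14 + 1/(k + 13))/(f(0) + 2)) = (15*(-34))*((-14 + 1/(49/16 + 13))/(2*0 + 2)) = -510*(-14 + 1/(257/16))/(0 + 2) = -510*(-14 + 16/257)/2 = -(-1826820)/(257*2) = -510*(-1791/257) = 913410/257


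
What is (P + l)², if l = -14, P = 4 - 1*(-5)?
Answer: 25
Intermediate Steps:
P = 9 (P = 4 + 5 = 9)
(P + l)² = (9 - 14)² = (-5)² = 25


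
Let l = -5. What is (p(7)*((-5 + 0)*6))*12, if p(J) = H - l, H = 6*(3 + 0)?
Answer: -8280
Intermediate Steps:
H = 18 (H = 6*3 = 18)
p(J) = 23 (p(J) = 18 - 1*(-5) = 18 + 5 = 23)
(p(7)*((-5 + 0)*6))*12 = (23*((-5 + 0)*6))*12 = (23*(-5*6))*12 = (23*(-30))*12 = -690*12 = -8280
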